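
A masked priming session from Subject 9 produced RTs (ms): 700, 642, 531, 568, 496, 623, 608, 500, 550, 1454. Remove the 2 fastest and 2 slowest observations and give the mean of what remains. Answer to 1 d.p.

Sorted: 496, 500, 531, 550, 568, 608, 623, 642, 700, 1454
Drop lowest 2 (496, 500) and highest 2 (700, 1454)
Remaining (n=6): Σ = 3522, mean = 3522/6 = 587.000

587.0 ms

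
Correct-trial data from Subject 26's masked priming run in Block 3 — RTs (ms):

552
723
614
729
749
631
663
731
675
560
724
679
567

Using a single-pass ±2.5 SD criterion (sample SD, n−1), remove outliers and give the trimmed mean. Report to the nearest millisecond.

n = 13, ΣRT = 8597, M = 661.308
Σ(x−M)² = 59630.77; s = √(59630.77/12) = 70.493
Cutoffs: 661.308 ± 2.5·70.493 → [485.1, 837.5]
No RTs fall outside the cutoffs; all 13 retained. Mean = 8597/13 = 661.308

661 ms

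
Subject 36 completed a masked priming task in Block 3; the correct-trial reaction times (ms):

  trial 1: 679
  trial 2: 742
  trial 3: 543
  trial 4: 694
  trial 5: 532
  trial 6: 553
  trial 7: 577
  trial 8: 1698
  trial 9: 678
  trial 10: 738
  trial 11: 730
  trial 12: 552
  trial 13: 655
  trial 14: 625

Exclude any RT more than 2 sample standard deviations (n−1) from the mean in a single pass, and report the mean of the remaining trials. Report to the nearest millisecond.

n = 14, ΣRT = 9996, M = 714.000
Σ(x−M)² = 1117494.00; s = √(1117494.00/13) = 293.191
Cutoffs: 714.000 ± 2·293.191 → [127.6, 1300.4]
Outside: 1698 → excluded.
Retained (n=13): Σ = 8298, mean = 8298/13 = 638.308

638 ms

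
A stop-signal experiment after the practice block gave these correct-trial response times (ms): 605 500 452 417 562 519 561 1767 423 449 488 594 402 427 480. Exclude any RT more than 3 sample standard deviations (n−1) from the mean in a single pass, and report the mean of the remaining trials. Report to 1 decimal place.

491.4 ms

n = 15, ΣRT = 8646, M = 576.400
Σ(x−M)² = 1578721.60; s = √(1578721.60/14) = 335.806
Cutoffs: 576.400 ± 3·335.806 → [-431.0, 1583.8]
Outside: 1767 → excluded.
Retained (n=14): Σ = 6879, mean = 6879/14 = 491.357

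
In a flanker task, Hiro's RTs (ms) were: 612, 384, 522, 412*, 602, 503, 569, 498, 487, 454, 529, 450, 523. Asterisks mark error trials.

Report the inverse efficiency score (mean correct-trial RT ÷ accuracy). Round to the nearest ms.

554 ms

Correct trials (n=12): 612, 384, 522, 602, 503, 569, 498, 487, 454, 529, 450, 523
Mean correct RT = 6133/12 = 511.0833 ms
Proportion correct = 12/13
IES = 511.0833 / (12/13) = 553.674 ms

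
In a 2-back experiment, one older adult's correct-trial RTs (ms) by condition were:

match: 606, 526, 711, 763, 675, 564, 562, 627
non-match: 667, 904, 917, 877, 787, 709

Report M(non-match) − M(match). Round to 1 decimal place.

180.9 ms

M(match) = 5034/8 = 629.250
M(non-match) = 4861/6 = 810.167
Difference = 810.167 − 629.250 = 180.917 ms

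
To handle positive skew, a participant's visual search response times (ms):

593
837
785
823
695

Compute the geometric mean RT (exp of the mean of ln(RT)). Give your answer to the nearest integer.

741 ms

ln(RT): 6.3852, 6.7298, 6.6657, 6.7130, 6.5439
Mean ln(RT) = 33.0376/5 = 6.60751
Geometric mean = exp(6.60751) = 740.64 ms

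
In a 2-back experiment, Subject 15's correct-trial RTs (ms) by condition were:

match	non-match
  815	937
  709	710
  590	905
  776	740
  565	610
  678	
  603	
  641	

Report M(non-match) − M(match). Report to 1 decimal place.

108.3 ms

M(match) = 5377/8 = 672.125
M(non-match) = 3902/5 = 780.400
Difference = 780.400 − 672.125 = 108.275 ms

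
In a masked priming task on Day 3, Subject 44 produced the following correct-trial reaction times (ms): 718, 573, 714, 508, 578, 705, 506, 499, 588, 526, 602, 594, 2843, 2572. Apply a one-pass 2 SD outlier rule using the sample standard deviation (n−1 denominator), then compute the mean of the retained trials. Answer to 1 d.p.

n = 14, ΣRT = 12526, M = 894.714
Σ(x−M)² = 7776160.86; s = √(7776160.86/13) = 773.412
Cutoffs: 894.714 ± 2·773.412 → [-652.1, 2441.5]
Outside: 2572, 2843 → excluded.
Retained (n=12): Σ = 7111, mean = 7111/12 = 592.583

592.6 ms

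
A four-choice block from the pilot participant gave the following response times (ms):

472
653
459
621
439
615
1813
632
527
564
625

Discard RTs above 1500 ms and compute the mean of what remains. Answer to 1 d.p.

560.7 ms

Excluded: 1813
Retained (n=10): Σ = 5607
Mean = 5607/10 = 560.7000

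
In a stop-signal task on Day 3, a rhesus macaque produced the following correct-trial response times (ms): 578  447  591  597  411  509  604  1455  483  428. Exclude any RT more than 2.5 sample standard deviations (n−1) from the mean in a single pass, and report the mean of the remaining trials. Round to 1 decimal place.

516.4 ms

n = 10, ΣRT = 6103, M = 610.300
Σ(x−M)² = 841238.10; s = √(841238.10/9) = 305.730
Cutoffs: 610.300 ± 2.5·305.730 → [-154.0, 1374.6]
Outside: 1455 → excluded.
Retained (n=9): Σ = 4648, mean = 4648/9 = 516.444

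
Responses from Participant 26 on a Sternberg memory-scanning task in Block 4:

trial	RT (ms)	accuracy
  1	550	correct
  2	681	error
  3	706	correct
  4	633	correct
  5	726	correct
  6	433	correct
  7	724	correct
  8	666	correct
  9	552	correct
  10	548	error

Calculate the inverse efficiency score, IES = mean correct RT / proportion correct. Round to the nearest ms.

Correct trials (n=8): 550, 706, 633, 726, 433, 724, 666, 552
Mean correct RT = 4990/8 = 623.7500 ms
Proportion correct = 8/10
IES = 623.7500 / (8/10) = 779.688 ms

780 ms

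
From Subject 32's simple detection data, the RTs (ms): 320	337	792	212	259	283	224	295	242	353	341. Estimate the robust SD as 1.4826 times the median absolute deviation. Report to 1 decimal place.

Sorted: 212, 224, 242, 259, 283, 295, 320, 337, 341, 353, 792 → median = 295
|x − 295| sorted: 0, 12, 25, 36, 42, 46, 53, 58, 71, 83, 497 → MAD = 46
Robust SD ≈ 1.4826 × 46 = 68.200

68.2 ms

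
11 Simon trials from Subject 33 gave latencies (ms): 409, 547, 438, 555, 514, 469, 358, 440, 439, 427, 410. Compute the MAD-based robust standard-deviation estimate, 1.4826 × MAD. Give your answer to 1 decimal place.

Sorted: 358, 409, 410, 427, 438, 439, 440, 469, 514, 547, 555 → median = 439
|x − 439| sorted: 0, 1, 1, 12, 29, 30, 30, 75, 81, 108, 116 → MAD = 30
Robust SD ≈ 1.4826 × 30 = 44.478

44.5 ms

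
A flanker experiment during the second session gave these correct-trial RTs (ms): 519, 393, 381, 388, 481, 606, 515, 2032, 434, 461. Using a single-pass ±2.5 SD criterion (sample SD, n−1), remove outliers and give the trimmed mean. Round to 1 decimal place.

n = 10, ΣRT = 6210, M = 621.000
Σ(x−M)² = 2256828.00; s = √(2256828.00/9) = 500.758
Cutoffs: 621.000 ± 2.5·500.758 → [-630.9, 1872.9]
Outside: 2032 → excluded.
Retained (n=9): Σ = 4178, mean = 4178/9 = 464.222

464.2 ms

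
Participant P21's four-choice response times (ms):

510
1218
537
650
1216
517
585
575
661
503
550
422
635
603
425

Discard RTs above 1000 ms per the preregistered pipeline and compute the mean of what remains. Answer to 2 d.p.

551.77 ms

Excluded: 1216, 1218
Retained (n=13): Σ = 7173
Mean = 7173/13 = 551.7692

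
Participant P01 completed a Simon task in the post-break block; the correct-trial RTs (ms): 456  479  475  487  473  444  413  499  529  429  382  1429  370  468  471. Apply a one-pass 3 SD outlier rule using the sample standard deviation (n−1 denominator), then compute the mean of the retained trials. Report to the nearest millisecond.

n = 15, ΣRT = 7804, M = 520.267
Σ(x−M)² = 910056.93; s = √(910056.93/14) = 254.959
Cutoffs: 520.267 ± 3·254.959 → [-244.6, 1285.1]
Outside: 1429 → excluded.
Retained (n=14): Σ = 6375, mean = 6375/14 = 455.357

455 ms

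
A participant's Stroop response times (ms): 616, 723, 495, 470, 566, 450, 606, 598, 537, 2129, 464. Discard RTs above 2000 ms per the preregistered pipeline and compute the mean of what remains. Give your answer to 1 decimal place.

Excluded: 2129
Retained (n=10): Σ = 5525
Mean = 5525/10 = 552.5000

552.5 ms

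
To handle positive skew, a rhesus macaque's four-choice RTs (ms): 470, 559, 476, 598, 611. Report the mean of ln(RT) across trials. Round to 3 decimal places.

ln(RT): 6.1527, 6.3261, 6.1654, 6.3936, 6.4151
Σ ln(RT) = 31.4530
Mean = 31.4530/5 = 6.29060

6.291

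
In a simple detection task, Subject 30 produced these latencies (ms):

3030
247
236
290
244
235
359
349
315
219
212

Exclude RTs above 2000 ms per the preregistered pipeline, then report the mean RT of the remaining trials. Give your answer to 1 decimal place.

270.6 ms

Excluded: 3030
Retained (n=10): Σ = 2706
Mean = 2706/10 = 270.6000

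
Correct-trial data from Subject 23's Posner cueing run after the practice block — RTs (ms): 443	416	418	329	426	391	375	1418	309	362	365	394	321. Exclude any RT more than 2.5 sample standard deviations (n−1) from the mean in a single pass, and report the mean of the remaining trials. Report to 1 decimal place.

n = 13, ΣRT = 5967, M = 459.000
Σ(x−M)² = 1017150.00; s = √(1017150.00/12) = 291.140
Cutoffs: 459.000 ± 2.5·291.140 → [-268.9, 1186.9]
Outside: 1418 → excluded.
Retained (n=12): Σ = 4549, mean = 4549/12 = 379.083

379.1 ms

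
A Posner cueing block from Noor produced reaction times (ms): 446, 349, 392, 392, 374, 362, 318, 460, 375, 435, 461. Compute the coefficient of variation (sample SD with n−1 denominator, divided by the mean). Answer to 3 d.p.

0.120

n = 11, Σ = 4364, M = 396.7273
Σ(x−M)² = 22742.182; s = √(22742.182/10) = 47.6888
CV = 47.6888 / 396.7273 = 0.12021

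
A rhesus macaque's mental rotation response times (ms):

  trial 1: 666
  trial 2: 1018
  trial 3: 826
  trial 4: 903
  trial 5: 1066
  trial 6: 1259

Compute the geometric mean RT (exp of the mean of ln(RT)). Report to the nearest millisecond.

937 ms

ln(RT): 6.5013, 6.9256, 6.7166, 6.8057, 6.9717, 7.1381
Mean ln(RT) = 41.0589/6 = 6.84316
Geometric mean = exp(6.84316) = 937.44 ms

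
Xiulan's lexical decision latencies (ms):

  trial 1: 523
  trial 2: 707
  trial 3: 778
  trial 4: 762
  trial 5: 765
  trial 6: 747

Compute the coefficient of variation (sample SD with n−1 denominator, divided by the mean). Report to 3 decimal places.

0.135

n = 6, Σ = 4282, M = 713.6667
Σ(x−M)² = 46619.333; s = √(46619.333/5) = 96.5602
CV = 96.5602 / 713.6667 = 0.13530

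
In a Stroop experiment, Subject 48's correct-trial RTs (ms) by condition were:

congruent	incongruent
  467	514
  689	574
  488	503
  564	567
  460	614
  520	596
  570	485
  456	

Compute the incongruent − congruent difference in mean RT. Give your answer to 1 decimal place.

23.7 ms

M(congruent) = 4214/8 = 526.750
M(incongruent) = 3853/7 = 550.429
Difference = 550.429 − 526.750 = 23.679 ms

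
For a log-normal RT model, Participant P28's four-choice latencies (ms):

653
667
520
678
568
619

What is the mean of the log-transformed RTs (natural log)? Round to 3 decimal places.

ln(RT): 6.4816, 6.5028, 6.2538, 6.5191, 6.3421, 6.4281
Σ ln(RT) = 38.5276
Mean = 38.5276/6 = 6.42126

6.421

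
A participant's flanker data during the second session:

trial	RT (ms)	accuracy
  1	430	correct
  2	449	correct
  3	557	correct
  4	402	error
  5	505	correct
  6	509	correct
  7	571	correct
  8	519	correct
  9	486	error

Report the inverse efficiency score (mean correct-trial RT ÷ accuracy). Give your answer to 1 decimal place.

650.2 ms

Correct trials (n=7): 430, 449, 557, 505, 509, 571, 519
Mean correct RT = 3540/7 = 505.7143 ms
Proportion correct = 7/9
IES = 505.7143 / (7/9) = 650.204 ms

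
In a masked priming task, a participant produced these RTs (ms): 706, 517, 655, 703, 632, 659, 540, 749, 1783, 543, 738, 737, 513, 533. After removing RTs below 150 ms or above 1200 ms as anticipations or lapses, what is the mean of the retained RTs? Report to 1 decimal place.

632.7 ms

Excluded: 1783
Retained (n=13): Σ = 8225
Mean = 8225/13 = 632.6923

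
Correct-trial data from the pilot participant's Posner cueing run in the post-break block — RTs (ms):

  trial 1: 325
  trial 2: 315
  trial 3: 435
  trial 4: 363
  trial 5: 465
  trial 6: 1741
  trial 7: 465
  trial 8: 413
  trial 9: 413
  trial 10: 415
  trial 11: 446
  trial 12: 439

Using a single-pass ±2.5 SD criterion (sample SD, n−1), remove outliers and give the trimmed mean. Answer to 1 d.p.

408.5 ms

n = 12, ΣRT = 6235, M = 519.583
Σ(x−M)² = 1654772.92; s = √(1654772.92/11) = 387.858
Cutoffs: 519.583 ± 2.5·387.858 → [-450.1, 1489.2]
Outside: 1741 → excluded.
Retained (n=11): Σ = 4494, mean = 4494/11 = 408.545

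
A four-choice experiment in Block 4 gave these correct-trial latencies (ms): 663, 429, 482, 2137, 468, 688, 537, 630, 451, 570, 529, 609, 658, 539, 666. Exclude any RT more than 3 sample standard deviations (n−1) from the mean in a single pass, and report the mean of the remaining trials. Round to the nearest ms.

n = 15, ΣRT = 10056, M = 670.400
Σ(x−M)² = 2404861.60; s = √(2404861.60/14) = 414.458
Cutoffs: 670.400 ± 3·414.458 → [-573.0, 1913.8]
Outside: 2137 → excluded.
Retained (n=14): Σ = 7919, mean = 7919/14 = 565.643

566 ms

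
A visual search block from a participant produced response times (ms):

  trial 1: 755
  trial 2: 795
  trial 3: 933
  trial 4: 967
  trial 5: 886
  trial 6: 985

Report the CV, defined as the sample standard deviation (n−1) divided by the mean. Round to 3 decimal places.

0.106

n = 6, Σ = 5321, M = 886.8333
Σ(x−M)² = 44008.833; s = √(44008.833/5) = 93.8177
CV = 93.8177 / 886.8333 = 0.10579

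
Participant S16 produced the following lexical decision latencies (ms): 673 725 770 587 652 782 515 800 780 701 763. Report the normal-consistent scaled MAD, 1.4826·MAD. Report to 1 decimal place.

Sorted: 515, 587, 652, 673, 701, 725, 763, 770, 780, 782, 800 → median = 725
|x − 725| sorted: 0, 24, 38, 45, 52, 55, 57, 73, 75, 138, 210 → MAD = 55
Robust SD ≈ 1.4826 × 55 = 81.543

81.5 ms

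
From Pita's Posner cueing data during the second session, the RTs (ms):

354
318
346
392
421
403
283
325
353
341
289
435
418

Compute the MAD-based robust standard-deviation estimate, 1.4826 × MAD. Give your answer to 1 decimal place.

Sorted: 283, 289, 318, 325, 341, 346, 353, 354, 392, 403, 418, 421, 435 → median = 353
|x − 353| sorted: 0, 1, 7, 12, 28, 35, 39, 50, 64, 65, 68, 70, 82 → MAD = 39
Robust SD ≈ 1.4826 × 39 = 57.821

57.8 ms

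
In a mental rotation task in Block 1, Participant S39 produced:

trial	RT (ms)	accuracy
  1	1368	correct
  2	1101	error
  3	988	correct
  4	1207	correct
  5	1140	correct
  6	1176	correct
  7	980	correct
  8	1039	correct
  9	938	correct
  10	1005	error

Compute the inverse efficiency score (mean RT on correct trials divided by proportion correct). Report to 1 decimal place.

Correct trials (n=8): 1368, 988, 1207, 1140, 1176, 980, 1039, 938
Mean correct RT = 8836/8 = 1104.5000 ms
Proportion correct = 8/10
IES = 1104.5000 / (8/10) = 1380.625 ms

1380.6 ms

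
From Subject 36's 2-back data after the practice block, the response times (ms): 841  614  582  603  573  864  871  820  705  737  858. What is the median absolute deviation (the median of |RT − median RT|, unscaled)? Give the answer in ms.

123 ms

Sorted: 573, 582, 603, 614, 705, 737, 820, 841, 858, 864, 871 → median = 737
|x − 737|: 104, 123, 155, 134, 164, 127, 134, 83, 32, 0, 121
Sorted deviations: 0, 32, 83, 104, 121, 123, 127, 134, 134, 155, 164 → MAD = 123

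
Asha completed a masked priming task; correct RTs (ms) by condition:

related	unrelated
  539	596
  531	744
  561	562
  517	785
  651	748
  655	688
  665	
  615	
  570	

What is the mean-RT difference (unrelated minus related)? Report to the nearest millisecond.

M(related) = 5304/9 = 589.333
M(unrelated) = 4123/6 = 687.167
Difference = 687.167 − 589.333 = 97.833 ms

98 ms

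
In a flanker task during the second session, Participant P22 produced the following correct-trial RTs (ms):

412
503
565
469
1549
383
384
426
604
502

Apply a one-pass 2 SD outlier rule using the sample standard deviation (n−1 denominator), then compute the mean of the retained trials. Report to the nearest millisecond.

472 ms

n = 10, ΣRT = 5797, M = 579.700
Σ(x−M)² = 1093260.10; s = √(1093260.10/9) = 348.530
Cutoffs: 579.700 ± 2·348.530 → [-117.4, 1276.8]
Outside: 1549 → excluded.
Retained (n=9): Σ = 4248, mean = 4248/9 = 472.000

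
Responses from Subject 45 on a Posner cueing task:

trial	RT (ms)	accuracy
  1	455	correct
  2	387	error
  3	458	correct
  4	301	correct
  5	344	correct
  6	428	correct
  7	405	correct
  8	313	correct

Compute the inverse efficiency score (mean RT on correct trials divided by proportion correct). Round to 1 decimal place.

Correct trials (n=7): 455, 458, 301, 344, 428, 405, 313
Mean correct RT = 2704/7 = 386.2857 ms
Proportion correct = 7/8
IES = 386.2857 / (7/8) = 441.469 ms

441.5 ms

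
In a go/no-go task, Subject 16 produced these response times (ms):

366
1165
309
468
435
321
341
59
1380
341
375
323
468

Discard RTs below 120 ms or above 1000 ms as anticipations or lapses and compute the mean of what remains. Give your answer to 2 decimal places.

Excluded: 59, 1165, 1380
Retained (n=10): Σ = 3747
Mean = 3747/10 = 374.7000

374.70 ms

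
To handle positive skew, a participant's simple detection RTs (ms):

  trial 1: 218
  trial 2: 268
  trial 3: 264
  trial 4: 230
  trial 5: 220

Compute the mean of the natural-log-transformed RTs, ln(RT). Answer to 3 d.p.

ln(RT): 5.3845, 5.5910, 5.5759, 5.4381, 5.3936
Σ ln(RT) = 27.3831
Mean = 27.3831/5 = 5.47663

5.477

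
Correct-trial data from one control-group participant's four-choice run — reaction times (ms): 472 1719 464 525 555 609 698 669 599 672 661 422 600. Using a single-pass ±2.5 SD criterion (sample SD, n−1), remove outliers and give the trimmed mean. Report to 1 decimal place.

578.8 ms

n = 13, ΣRT = 8665, M = 666.538
Σ(x−M)² = 1292171.23; s = √(1292171.23/12) = 328.148
Cutoffs: 666.538 ± 2.5·328.148 → [-153.8, 1486.9]
Outside: 1719 → excluded.
Retained (n=12): Σ = 6946, mean = 6946/12 = 578.833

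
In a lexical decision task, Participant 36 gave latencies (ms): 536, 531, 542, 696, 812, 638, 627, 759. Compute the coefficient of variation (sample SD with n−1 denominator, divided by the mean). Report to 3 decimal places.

0.166

n = 8, Σ = 5141, M = 642.6250
Σ(x−M)² = 79299.875; s = √(79299.875/7) = 106.4357
CV = 106.4357 / 642.6250 = 0.16563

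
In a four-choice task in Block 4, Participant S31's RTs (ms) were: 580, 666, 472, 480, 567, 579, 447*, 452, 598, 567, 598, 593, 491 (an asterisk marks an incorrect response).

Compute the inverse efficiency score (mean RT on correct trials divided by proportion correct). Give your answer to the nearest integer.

600 ms

Correct trials (n=12): 580, 666, 472, 480, 567, 579, 452, 598, 567, 598, 593, 491
Mean correct RT = 6643/12 = 553.5833 ms
Proportion correct = 12/13
IES = 553.5833 / (12/13) = 599.715 ms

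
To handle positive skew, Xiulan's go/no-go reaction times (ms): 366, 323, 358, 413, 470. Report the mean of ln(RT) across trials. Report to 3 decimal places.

ln(RT): 5.9026, 5.7777, 5.8805, 6.0234, 6.1527
Σ ln(RT) = 29.7370
Mean = 29.7370/5 = 5.94740

5.947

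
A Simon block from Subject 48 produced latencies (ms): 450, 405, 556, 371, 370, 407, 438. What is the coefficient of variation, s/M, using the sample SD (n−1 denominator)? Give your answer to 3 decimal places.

n = 7, Σ = 2997, M = 428.1429
Σ(x−M)² = 24550.857; s = √(24550.857/6) = 63.9673
CV = 63.9673 / 428.1429 = 0.14941

0.149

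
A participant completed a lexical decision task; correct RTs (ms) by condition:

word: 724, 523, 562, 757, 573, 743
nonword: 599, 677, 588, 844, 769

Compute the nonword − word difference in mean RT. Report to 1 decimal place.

M(word) = 3882/6 = 647.000
M(nonword) = 3477/5 = 695.400
Difference = 695.400 − 647.000 = 48.400 ms

48.4 ms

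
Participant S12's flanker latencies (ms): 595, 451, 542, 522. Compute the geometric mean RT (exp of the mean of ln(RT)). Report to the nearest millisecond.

525 ms

ln(RT): 6.3886, 6.1115, 6.2953, 6.2577
Mean ln(RT) = 25.0530/4 = 6.26324
Geometric mean = exp(6.26324) = 524.92 ms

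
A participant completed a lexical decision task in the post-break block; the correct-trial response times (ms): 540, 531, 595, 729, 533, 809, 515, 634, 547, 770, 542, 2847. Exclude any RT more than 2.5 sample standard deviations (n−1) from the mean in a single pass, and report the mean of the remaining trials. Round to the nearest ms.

613 ms

n = 12, ΣRT = 9592, M = 799.333
Σ(x−M)² = 4688854.67; s = √(4688854.67/11) = 652.886
Cutoffs: 799.333 ± 2.5·652.886 → [-832.9, 2431.5]
Outside: 2847 → excluded.
Retained (n=11): Σ = 6745, mean = 6745/11 = 613.182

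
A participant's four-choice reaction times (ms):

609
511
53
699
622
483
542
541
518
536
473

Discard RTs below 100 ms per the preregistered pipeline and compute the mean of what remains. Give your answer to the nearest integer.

553 ms

Excluded: 53
Retained (n=10): Σ = 5534
Mean = 5534/10 = 553.4000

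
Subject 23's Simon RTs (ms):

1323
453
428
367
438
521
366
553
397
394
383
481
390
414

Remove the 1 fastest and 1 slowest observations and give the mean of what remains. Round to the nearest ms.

435 ms

Sorted: 366, 367, 383, 390, 394, 397, 414, 428, 438, 453, 481, 521, 553, 1323
Drop lowest 1 (366) and highest 1 (1323)
Remaining (n=12): Σ = 5219, mean = 5219/12 = 434.917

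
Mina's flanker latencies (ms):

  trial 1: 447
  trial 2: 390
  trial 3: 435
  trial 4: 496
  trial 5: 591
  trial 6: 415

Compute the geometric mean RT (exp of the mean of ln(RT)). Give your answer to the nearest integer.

ln(RT): 6.1026, 5.9661, 6.0753, 6.2066, 6.3818, 6.0283
Mean ln(RT) = 36.7607/6 = 6.12679
Geometric mean = exp(6.12679) = 457.96 ms

458 ms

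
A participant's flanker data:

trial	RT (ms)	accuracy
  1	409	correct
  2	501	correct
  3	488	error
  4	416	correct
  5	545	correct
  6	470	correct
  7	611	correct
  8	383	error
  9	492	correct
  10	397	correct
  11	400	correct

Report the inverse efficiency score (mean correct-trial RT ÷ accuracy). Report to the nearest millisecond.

576 ms

Correct trials (n=9): 409, 501, 416, 545, 470, 611, 492, 397, 400
Mean correct RT = 4241/9 = 471.2222 ms
Proportion correct = 9/11
IES = 471.2222 / (9/11) = 575.938 ms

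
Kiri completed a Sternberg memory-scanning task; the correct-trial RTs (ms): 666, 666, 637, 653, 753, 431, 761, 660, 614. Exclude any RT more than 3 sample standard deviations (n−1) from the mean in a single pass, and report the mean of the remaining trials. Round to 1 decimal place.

n = 9, ΣRT = 5841, M = 649.000
Σ(x−M)² = 72968.00; s = √(72968.00/8) = 95.504
Cutoffs: 649.000 ± 3·95.504 → [362.5, 935.5]
No RTs fall outside the cutoffs; all 9 retained. Mean = 5841/9 = 649.000

649.0 ms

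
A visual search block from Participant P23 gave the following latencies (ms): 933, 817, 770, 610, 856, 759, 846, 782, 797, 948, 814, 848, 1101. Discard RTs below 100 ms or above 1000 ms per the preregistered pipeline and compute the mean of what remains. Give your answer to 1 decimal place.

815.0 ms

Excluded: 1101
Retained (n=12): Σ = 9780
Mean = 9780/12 = 815.0000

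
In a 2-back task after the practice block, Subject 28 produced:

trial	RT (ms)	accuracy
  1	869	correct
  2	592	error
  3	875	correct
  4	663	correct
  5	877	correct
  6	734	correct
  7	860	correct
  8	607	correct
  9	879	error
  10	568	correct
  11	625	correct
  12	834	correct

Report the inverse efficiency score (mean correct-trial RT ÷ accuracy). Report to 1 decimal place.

Correct trials (n=10): 869, 875, 663, 877, 734, 860, 607, 568, 625, 834
Mean correct RT = 7512/10 = 751.2000 ms
Proportion correct = 10/12
IES = 751.2000 / (10/12) = 901.440 ms

901.4 ms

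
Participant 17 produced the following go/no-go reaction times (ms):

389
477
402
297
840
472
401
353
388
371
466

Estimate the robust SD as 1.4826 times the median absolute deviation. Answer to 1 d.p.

71.2 ms

Sorted: 297, 353, 371, 388, 389, 401, 402, 466, 472, 477, 840 → median = 401
|x − 401| sorted: 0, 1, 12, 13, 30, 48, 65, 71, 76, 104, 439 → MAD = 48
Robust SD ≈ 1.4826 × 48 = 71.165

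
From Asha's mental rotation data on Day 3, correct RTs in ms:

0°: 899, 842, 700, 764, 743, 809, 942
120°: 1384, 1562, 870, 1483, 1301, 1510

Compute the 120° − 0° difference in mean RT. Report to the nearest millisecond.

M(0°) = 5699/7 = 814.143
M(120°) = 8110/6 = 1351.667
Difference = 1351.667 − 814.143 = 537.524 ms

538 ms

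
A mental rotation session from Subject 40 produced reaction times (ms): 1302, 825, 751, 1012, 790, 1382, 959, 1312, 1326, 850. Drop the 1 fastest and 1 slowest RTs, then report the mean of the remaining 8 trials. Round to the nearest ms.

1047 ms

Sorted: 751, 790, 825, 850, 959, 1012, 1302, 1312, 1326, 1382
Drop lowest 1 (751) and highest 1 (1382)
Remaining (n=8): Σ = 8376, mean = 8376/8 = 1047.000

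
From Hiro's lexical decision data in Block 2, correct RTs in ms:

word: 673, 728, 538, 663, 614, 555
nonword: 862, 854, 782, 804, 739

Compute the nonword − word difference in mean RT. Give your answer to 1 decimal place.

179.7 ms

M(word) = 3771/6 = 628.500
M(nonword) = 4041/5 = 808.200
Difference = 808.200 − 628.500 = 179.700 ms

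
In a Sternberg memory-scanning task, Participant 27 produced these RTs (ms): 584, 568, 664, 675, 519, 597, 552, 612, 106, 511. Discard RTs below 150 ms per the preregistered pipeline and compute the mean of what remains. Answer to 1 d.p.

Excluded: 106
Retained (n=9): Σ = 5282
Mean = 5282/9 = 586.8889

586.9 ms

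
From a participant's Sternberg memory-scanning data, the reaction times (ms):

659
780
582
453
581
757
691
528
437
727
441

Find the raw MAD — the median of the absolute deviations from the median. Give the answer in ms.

129 ms

Sorted: 437, 441, 453, 528, 581, 582, 659, 691, 727, 757, 780 → median = 582
|x − 582|: 77, 198, 0, 129, 1, 175, 109, 54, 145, 145, 141
Sorted deviations: 0, 1, 54, 77, 109, 129, 141, 145, 145, 175, 198 → MAD = 129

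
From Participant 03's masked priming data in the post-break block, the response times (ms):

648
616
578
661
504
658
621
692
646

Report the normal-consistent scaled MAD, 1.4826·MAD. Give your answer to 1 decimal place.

37.1 ms

Sorted: 504, 578, 616, 621, 646, 648, 658, 661, 692 → median = 646
|x − 646| sorted: 0, 2, 12, 15, 25, 30, 46, 68, 142 → MAD = 25
Robust SD ≈ 1.4826 × 25 = 37.065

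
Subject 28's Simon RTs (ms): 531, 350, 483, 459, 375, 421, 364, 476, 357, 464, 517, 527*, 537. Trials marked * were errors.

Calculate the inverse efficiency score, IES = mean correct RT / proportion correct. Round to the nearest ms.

Correct trials (n=12): 531, 350, 483, 459, 375, 421, 364, 476, 357, 464, 517, 537
Mean correct RT = 5334/12 = 444.5000 ms
Proportion correct = 12/13
IES = 444.5000 / (12/13) = 481.542 ms

482 ms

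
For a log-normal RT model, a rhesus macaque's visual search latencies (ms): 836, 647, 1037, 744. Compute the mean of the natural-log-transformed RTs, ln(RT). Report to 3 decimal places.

6.689

ln(RT): 6.7286, 6.4723, 6.9441, 6.6120
Σ ln(RT) = 26.7571
Mean = 26.7571/4 = 6.68928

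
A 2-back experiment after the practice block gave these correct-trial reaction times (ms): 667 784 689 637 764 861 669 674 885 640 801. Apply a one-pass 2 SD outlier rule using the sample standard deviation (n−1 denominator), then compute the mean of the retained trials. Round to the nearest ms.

n = 11, ΣRT = 8071, M = 733.727
Σ(x−M)² = 79402.18; s = √(79402.18/10) = 89.108
Cutoffs: 733.727 ± 2·89.108 → [555.5, 911.9]
No RTs fall outside the cutoffs; all 11 retained. Mean = 8071/11 = 733.727

734 ms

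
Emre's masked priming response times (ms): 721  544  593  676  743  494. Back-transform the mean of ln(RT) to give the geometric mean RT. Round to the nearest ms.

622 ms

ln(RT): 6.5806, 6.2989, 6.3852, 6.5162, 6.6107, 6.2025
Mean ln(RT) = 38.5942/6 = 6.43237
Geometric mean = exp(6.43237) = 621.64 ms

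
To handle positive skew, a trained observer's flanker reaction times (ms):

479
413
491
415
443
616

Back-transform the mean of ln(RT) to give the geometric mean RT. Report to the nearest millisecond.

472 ms

ln(RT): 6.1717, 6.0234, 6.1964, 6.0283, 6.0936, 6.4232
Mean ln(RT) = 36.9367/6 = 6.15611
Geometric mean = exp(6.15611) = 471.59 ms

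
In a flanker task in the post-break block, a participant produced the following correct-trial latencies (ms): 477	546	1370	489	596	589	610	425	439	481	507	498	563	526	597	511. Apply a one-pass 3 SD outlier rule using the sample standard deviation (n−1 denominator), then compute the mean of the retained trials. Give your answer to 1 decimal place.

523.6 ms

n = 16, ΣRT = 9224, M = 576.500
Σ(x−M)² = 719202.00; s = √(719202.00/15) = 218.968
Cutoffs: 576.500 ± 3·218.968 → [-80.4, 1233.4]
Outside: 1370 → excluded.
Retained (n=15): Σ = 7854, mean = 7854/15 = 523.600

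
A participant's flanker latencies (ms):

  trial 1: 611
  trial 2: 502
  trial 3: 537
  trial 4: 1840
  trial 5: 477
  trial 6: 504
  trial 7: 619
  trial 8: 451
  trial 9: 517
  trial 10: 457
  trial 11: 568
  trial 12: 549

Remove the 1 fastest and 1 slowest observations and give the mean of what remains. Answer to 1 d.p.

534.1 ms

Sorted: 451, 457, 477, 502, 504, 517, 537, 549, 568, 611, 619, 1840
Drop lowest 1 (451) and highest 1 (1840)
Remaining (n=10): Σ = 5341, mean = 5341/10 = 534.100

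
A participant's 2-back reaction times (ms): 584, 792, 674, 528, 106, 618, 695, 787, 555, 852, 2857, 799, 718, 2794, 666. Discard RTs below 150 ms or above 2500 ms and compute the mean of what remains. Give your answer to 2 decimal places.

689.00 ms

Excluded: 106, 2794, 2857
Retained (n=12): Σ = 8268
Mean = 8268/12 = 689.0000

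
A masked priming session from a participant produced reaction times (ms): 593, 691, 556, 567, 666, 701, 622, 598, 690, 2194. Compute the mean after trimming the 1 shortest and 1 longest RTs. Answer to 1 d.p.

Sorted: 556, 567, 593, 598, 622, 666, 690, 691, 701, 2194
Drop lowest 1 (556) and highest 1 (2194)
Remaining (n=8): Σ = 5128, mean = 5128/8 = 641.000

641.0 ms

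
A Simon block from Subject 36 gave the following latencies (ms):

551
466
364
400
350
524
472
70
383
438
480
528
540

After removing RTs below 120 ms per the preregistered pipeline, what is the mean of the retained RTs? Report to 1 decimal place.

458.0 ms

Excluded: 70
Retained (n=12): Σ = 5496
Mean = 5496/12 = 458.0000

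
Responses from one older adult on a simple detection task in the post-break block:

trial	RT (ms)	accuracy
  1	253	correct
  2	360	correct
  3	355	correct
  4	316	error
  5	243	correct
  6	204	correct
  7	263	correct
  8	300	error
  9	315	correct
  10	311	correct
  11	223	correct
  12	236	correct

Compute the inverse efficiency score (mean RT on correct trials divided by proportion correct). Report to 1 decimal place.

Correct trials (n=10): 253, 360, 355, 243, 204, 263, 315, 311, 223, 236
Mean correct RT = 2763/10 = 276.3000 ms
Proportion correct = 10/12
IES = 276.3000 / (10/12) = 331.560 ms

331.6 ms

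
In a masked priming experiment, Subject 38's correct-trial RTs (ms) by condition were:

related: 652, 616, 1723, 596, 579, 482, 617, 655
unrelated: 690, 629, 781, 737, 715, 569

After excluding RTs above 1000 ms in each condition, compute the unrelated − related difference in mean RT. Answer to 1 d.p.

87.3 ms

related: exclude 1723
M(related) = 4197/7 = 599.571
M(unrelated) = 4121/6 = 686.833
Difference = 686.833 − 599.571 = 87.262 ms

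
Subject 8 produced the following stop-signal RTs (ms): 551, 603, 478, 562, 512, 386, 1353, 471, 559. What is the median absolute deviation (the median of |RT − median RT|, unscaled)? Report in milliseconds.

52 ms

Sorted: 386, 471, 478, 512, 551, 559, 562, 603, 1353 → median = 551
|x − 551|: 0, 52, 73, 11, 39, 165, 802, 80, 8
Sorted deviations: 0, 8, 11, 39, 52, 73, 80, 165, 802 → MAD = 52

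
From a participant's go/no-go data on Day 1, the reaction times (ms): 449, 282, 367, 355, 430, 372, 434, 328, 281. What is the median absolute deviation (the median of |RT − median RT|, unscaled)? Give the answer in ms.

Sorted: 281, 282, 328, 355, 367, 372, 430, 434, 449 → median = 367
|x − 367|: 82, 85, 0, 12, 63, 5, 67, 39, 86
Sorted deviations: 0, 5, 12, 39, 63, 67, 82, 85, 86 → MAD = 63

63 ms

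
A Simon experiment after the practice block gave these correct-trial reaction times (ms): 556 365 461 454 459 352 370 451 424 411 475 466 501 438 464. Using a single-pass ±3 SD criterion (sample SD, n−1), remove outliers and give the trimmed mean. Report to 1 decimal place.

n = 15, ΣRT = 6647, M = 443.133
Σ(x−M)² = 39995.73; s = √(39995.73/14) = 53.449
Cutoffs: 443.133 ± 3·53.449 → [282.8, 603.5]
No RTs fall outside the cutoffs; all 15 retained. Mean = 6647/15 = 443.133

443.1 ms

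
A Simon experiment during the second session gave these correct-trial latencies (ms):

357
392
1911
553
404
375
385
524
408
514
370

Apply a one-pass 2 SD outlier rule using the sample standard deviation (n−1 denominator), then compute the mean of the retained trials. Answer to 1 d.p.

n = 11, ΣRT = 6193, M = 563.000
Σ(x−M)² = 2046386.00; s = √(2046386.00/10) = 452.370
Cutoffs: 563.000 ± 2·452.370 → [-341.7, 1467.7]
Outside: 1911 → excluded.
Retained (n=10): Σ = 4282, mean = 4282/10 = 428.200

428.2 ms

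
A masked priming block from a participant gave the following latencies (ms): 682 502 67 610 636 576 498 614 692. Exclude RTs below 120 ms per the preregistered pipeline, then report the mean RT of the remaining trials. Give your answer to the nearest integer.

Excluded: 67
Retained (n=8): Σ = 4810
Mean = 4810/8 = 601.2500

601 ms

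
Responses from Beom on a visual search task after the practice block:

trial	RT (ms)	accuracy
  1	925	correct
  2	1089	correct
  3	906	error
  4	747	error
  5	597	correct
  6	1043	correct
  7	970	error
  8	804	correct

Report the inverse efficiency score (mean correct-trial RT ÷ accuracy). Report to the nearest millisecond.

Correct trials (n=5): 925, 1089, 597, 1043, 804
Mean correct RT = 4458/5 = 891.6000 ms
Proportion correct = 5/8
IES = 891.6000 / (5/8) = 1426.560 ms

1427 ms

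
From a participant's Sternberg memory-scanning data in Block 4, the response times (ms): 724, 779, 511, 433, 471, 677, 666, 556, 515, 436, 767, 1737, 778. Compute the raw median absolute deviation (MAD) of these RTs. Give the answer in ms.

113 ms

Sorted: 433, 436, 471, 511, 515, 556, 666, 677, 724, 767, 778, 779, 1737 → median = 666
|x − 666|: 58, 113, 155, 233, 195, 11, 0, 110, 151, 230, 101, 1071, 112
Sorted deviations: 0, 11, 58, 101, 110, 112, 113, 151, 155, 195, 230, 233, 1071 → MAD = 113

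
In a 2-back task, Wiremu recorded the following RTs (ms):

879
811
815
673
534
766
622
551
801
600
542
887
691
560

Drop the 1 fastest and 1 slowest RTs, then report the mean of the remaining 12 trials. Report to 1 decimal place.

Sorted: 534, 542, 551, 560, 600, 622, 673, 691, 766, 801, 811, 815, 879, 887
Drop lowest 1 (534) and highest 1 (887)
Remaining (n=12): Σ = 8311, mean = 8311/12 = 692.583

692.6 ms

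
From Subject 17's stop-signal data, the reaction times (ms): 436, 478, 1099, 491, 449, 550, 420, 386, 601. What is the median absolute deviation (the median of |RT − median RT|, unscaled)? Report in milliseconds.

Sorted: 386, 420, 436, 449, 478, 491, 550, 601, 1099 → median = 478
|x − 478|: 42, 0, 621, 13, 29, 72, 58, 92, 123
Sorted deviations: 0, 13, 29, 42, 58, 72, 92, 123, 621 → MAD = 58

58 ms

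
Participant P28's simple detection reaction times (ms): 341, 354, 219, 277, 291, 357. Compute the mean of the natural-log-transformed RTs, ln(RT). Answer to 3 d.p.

5.711

ln(RT): 5.8319, 5.8693, 5.3891, 5.6240, 5.6733, 5.8777
Σ ln(RT) = 34.2653
Mean = 34.2653/6 = 5.71089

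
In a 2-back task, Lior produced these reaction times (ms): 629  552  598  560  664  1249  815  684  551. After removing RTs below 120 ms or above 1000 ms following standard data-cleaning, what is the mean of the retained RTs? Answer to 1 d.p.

631.6 ms

Excluded: 1249
Retained (n=8): Σ = 5053
Mean = 5053/8 = 631.6250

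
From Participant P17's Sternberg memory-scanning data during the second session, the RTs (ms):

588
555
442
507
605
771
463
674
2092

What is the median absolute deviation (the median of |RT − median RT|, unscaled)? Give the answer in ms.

86 ms

Sorted: 442, 463, 507, 555, 588, 605, 674, 771, 2092 → median = 588
|x − 588|: 0, 33, 146, 81, 17, 183, 125, 86, 1504
Sorted deviations: 0, 17, 33, 81, 86, 125, 146, 183, 1504 → MAD = 86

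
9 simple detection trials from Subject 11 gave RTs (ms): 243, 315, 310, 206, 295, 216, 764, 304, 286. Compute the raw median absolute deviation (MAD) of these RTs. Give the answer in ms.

20 ms

Sorted: 206, 216, 243, 286, 295, 304, 310, 315, 764 → median = 295
|x − 295|: 52, 20, 15, 89, 0, 79, 469, 9, 9
Sorted deviations: 0, 9, 9, 15, 20, 52, 79, 89, 469 → MAD = 20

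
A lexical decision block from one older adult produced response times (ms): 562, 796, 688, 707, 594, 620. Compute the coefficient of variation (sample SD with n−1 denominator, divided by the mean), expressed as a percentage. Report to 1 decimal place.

13.0%

n = 6, Σ = 3967, M = 661.1667
Σ(x−M)² = 37040.833; s = √(37040.833/5) = 86.0707
CV = 86.0707 / 661.1667 = 0.13018 = 13.018%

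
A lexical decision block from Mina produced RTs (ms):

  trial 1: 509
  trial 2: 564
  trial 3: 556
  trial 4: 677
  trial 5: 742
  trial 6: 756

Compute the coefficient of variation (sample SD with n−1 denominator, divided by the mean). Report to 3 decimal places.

0.165

n = 6, Σ = 3804, M = 634.0000
Σ(x−M)² = 55006.000; s = √(55006.000/5) = 104.8866
CV = 104.8866 / 634.0000 = 0.16544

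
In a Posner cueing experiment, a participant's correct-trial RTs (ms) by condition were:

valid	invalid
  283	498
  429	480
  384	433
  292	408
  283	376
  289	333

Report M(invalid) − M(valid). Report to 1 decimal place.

94.7 ms

M(valid) = 1960/6 = 326.667
M(invalid) = 2528/6 = 421.333
Difference = 421.333 − 326.667 = 94.667 ms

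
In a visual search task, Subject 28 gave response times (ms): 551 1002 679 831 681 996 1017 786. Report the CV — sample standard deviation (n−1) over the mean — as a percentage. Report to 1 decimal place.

21.5%

n = 8, Σ = 6543, M = 817.8750
Σ(x−M)² = 215712.875; s = √(215712.875/7) = 175.5452
CV = 175.5452 / 817.8750 = 0.21464 = 21.464%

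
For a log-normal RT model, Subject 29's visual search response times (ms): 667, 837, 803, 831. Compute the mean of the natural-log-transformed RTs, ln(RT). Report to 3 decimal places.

6.661

ln(RT): 6.5028, 6.7298, 6.6884, 6.7226
Σ ln(RT) = 26.6436
Mean = 26.6436/4 = 6.66090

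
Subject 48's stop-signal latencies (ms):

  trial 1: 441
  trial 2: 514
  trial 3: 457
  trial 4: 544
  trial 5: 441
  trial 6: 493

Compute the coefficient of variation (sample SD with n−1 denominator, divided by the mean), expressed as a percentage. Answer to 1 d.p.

n = 6, Σ = 2890, M = 481.6667
Σ(x−M)² = 8975.333; s = √(8975.333/5) = 42.3682
CV = 42.3682 / 481.6667 = 0.08796 = 8.796%

8.8%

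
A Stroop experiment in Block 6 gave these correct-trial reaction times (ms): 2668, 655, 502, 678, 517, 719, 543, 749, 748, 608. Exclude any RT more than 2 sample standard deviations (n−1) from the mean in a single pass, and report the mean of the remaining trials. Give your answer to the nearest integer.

n = 10, ΣRT = 8387, M = 838.700
Σ(x−M)² = 3794028.10; s = √(3794028.10/9) = 649.276
Cutoffs: 838.700 ± 2·649.276 → [-459.9, 2137.3]
Outside: 2668 → excluded.
Retained (n=9): Σ = 5719, mean = 5719/9 = 635.444

635 ms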